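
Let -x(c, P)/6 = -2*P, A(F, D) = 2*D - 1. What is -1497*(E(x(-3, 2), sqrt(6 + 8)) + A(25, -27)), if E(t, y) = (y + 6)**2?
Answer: 7485 - 17964*sqrt(14) ≈ -59730.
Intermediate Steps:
A(F, D) = -1 + 2*D
x(c, P) = 12*P (x(c, P) = -(-12)*P = 12*P)
E(t, y) = (6 + y)**2
-1497*(E(x(-3, 2), sqrt(6 + 8)) + A(25, -27)) = -1497*((6 + sqrt(6 + 8))**2 + (-1 + 2*(-27))) = -1497*((6 + sqrt(14))**2 + (-1 - 54)) = -1497*((6 + sqrt(14))**2 - 55) = -1497*(-55 + (6 + sqrt(14))**2) = 82335 - 1497*(6 + sqrt(14))**2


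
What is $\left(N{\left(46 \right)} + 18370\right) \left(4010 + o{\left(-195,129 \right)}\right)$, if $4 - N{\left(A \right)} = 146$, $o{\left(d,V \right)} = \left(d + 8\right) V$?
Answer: $-366619764$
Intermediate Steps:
$o{\left(d,V \right)} = V \left(8 + d\right)$ ($o{\left(d,V \right)} = \left(8 + d\right) V = V \left(8 + d\right)$)
$N{\left(A \right)} = -142$ ($N{\left(A \right)} = 4 - 146 = -142$)
$\left(N{\left(46 \right)} + 18370\right) \left(4010 + o{\left(-195,129 \right)}\right) = \left(-142 + 18370\right) \left(4010 + 129 \left(8 - 195\right)\right) = 18228 \left(4010 + 129 \left(-187\right)\right) = 18228 \left(4010 - 24123\right) = 18228 \left(-20113\right) = -366619764$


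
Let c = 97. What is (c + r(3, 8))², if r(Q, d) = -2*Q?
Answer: 8281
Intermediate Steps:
(c + r(3, 8))² = (97 - 2*3)² = (97 - 6)² = 91² = 8281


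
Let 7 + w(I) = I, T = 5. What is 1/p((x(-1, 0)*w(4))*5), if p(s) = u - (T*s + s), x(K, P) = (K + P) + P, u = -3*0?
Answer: -1/90 ≈ -0.011111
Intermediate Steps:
u = 0
x(K, P) = K + 2*P
w(I) = -7 + I
p(s) = -6*s (p(s) = 0 - (5*s + s) = 0 - 6*s = -6*s)
1/p((x(-1, 0)*w(4))*5) = 1/(-6*(-1 + 2*0)*(-7 + 4)*5) = 1/(-6*(-1 + 0)*(-3)*5) = 1/(-6*(-1*(-3))*5) = 1/(-18*5) = 1/(-6*15) = 1/(-90) = -1/90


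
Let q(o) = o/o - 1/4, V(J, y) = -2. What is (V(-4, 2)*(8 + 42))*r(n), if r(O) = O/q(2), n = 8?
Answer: -3200/3 ≈ -1066.7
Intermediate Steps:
q(o) = ¾ (q(o) = 1 - 1*¼ = 1 - ¼ = ¾)
r(O) = 4*O/3 (r(O) = O/(¾) = O*(4/3) = 4*O/3)
(V(-4, 2)*(8 + 42))*r(n) = (-2*(8 + 42))*((4/3)*8) = -2*50*(32/3) = -100*32/3 = -3200/3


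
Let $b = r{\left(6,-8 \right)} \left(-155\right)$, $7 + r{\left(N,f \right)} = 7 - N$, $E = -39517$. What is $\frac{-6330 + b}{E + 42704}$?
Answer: $- \frac{5400}{3187} \approx -1.6944$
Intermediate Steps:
$r{\left(N,f \right)} = - N$ ($r{\left(N,f \right)} = -7 - \left(-7 + N\right) = - N$)
$b = 930$ ($b = \left(-1\right) 6 \left(-155\right) = \left(-6\right) \left(-155\right) = 930$)
$\frac{-6330 + b}{E + 42704} = \frac{-6330 + 930}{-39517 + 42704} = - \frac{5400}{3187}$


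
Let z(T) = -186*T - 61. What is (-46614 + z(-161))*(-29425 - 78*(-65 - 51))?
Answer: 340886833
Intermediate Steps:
z(T) = -61 - 186*T
(-46614 + z(-161))*(-29425 - 78*(-65 - 51)) = (-46614 + (-61 - 186*(-161)))*(-29425 - 78*(-65 - 51)) = (-46614 + (-61 + 29946))*(-29425 - 78*(-116)) = (-46614 + 29885)*(-29425 + 9048) = -16729*(-20377) = 340886833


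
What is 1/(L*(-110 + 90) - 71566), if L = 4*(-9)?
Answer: -1/70846 ≈ -1.4115e-5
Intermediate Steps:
L = -36
1/(L*(-110 + 90) - 71566) = 1/(-36*(-110 + 90) - 71566) = 1/(-36*(-20) - 71566) = 1/(720 - 71566) = 1/(-70846) = -1/70846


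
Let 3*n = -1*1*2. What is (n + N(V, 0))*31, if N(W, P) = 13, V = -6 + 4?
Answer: 1147/3 ≈ 382.33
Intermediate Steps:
n = -⅔ (n = (-1*1*2)/3 = (-1*2)/3 = (⅓)*(-2) = -⅔ ≈ -0.66667)
V = -2
(n + N(V, 0))*31 = (-⅔ + 13)*31 = (37/3)*31 = 1147/3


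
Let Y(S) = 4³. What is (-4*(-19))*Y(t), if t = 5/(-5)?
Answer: 4864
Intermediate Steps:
t = -1 (t = 5*(-⅕) = -1)
Y(S) = 64
(-4*(-19))*Y(t) = -4*(-19)*64 = 76*64 = 4864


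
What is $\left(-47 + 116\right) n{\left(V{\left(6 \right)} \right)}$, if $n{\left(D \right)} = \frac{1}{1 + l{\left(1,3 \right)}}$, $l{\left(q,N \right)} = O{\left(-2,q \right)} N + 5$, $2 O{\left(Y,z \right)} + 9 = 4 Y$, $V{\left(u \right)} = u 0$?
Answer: $- \frac{46}{13} \approx -3.5385$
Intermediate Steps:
$V{\left(u \right)} = 0$
$O{\left(Y,z \right)} = - \frac{9}{2} + 2 Y$ ($O{\left(Y,z \right)} = - \frac{9}{2} + \frac{4 Y}{2} = - \frac{9}{2} + 2 Y$)
$l{\left(q,N \right)} = 5 - \frac{17 N}{2}$ ($l{\left(q,N \right)} = \left(- \frac{9}{2} + 2 \left(-2\right)\right) N + 5 = \left(- \frac{9}{2} - 4\right) N + 5 = - \frac{17 N}{2} + 5 = 5 - \frac{17 N}{2}$)
$n{\left(D \right)} = - \frac{2}{39}$ ($n{\left(D \right)} = \frac{1}{1 + \left(5 - \frac{51}{2}\right)} = \frac{1}{1 - \frac{41}{2}} = \frac{1}{- \frac{39}{2}} = - \frac{2}{39}$)
$\left(-47 + 116\right) n{\left(V{\left(6 \right)} \right)} = \left(-47 + 116\right) \left(- \frac{2}{39}\right) = 69 \left(- \frac{2}{39}\right) = - \frac{46}{13}$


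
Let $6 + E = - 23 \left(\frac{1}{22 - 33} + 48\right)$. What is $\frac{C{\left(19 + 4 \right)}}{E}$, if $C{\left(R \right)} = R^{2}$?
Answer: $- \frac{5819}{12187} \approx -0.47748$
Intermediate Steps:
$E = - \frac{12187}{11}$ ($E = -6 - 23 \left(\frac{1}{22 - 33} + 48\right) = -6 - 23 \left(\frac{1}{-11} + 48\right) = -6 - 23 \left(- \frac{1}{11} + 48\right) = -6 - \frac{12121}{11} = - \frac{12187}{11} \approx -1107.9$)
$\frac{C{\left(19 + 4 \right)}}{E} = \frac{\left(19 + 4\right)^{2}}{- \frac{12187}{11}} = 23^{2} \left(- \frac{11}{12187}\right) = 529 \left(- \frac{11}{12187}\right) = - \frac{5819}{12187}$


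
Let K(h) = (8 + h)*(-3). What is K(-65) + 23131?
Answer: 23302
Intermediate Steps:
K(h) = -24 - 3*h
K(-65) + 23131 = (-24 - 3*(-65)) + 23131 = (-24 + 195) + 23131 = 171 + 23131 = 23302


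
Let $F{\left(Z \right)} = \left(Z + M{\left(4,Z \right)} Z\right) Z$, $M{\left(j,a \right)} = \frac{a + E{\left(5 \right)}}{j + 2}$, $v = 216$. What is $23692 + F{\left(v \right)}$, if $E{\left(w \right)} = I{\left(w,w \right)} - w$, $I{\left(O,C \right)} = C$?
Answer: $1749964$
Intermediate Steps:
$E{\left(w \right)} = 0$ ($E{\left(w \right)} = w - w = 0$)
$M{\left(j,a \right)} = \frac{a}{2 + j}$ ($M{\left(j,a \right)} = \frac{a + 0}{j + 2} = \frac{a}{2 + j}$)
$F{\left(Z \right)} = Z \left(Z + \frac{Z^{2}}{6}\right)$ ($F{\left(Z \right)} = \left(Z + \frac{Z}{2 + 4} Z\right) Z = \left(Z + \frac{Z}{6} Z\right) Z = \left(Z + \frac{Z^{2}}{6}\right) Z = Z \left(Z + \frac{Z^{2}}{6}\right)$)
$23692 + F{\left(v \right)} = 23692 + \frac{216^{2} \left(6 + 216\right)}{6} = 23692 + \frac{1}{6} \cdot 46656 \cdot 222 = 23692 + 1726272 = 1749964$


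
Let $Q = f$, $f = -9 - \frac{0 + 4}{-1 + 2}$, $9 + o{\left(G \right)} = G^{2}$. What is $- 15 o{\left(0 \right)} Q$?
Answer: $-1755$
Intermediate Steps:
$o{\left(G \right)} = -9 + G^{2}$
$f = -13$ ($f = -9 - \frac{4}{1} = -9 - 4 \cdot 1 = -9 - 4 = -13$)
$Q = -13$
$- 15 o{\left(0 \right)} Q = - 15 \left(-9 + 0^{2}\right) \left(-13\right) = - 15 \left(-9 + 0\right) \left(-13\right) = \left(-15\right) \left(-9\right) \left(-13\right) = 135 \left(-13\right) = -1755$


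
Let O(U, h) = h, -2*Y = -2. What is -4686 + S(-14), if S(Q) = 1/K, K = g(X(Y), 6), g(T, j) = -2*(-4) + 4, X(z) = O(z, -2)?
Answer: -56231/12 ≈ -4685.9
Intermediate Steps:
Y = 1 (Y = -1/2*(-2) = 1)
X(z) = -2
g(T, j) = 12 (g(T, j) = 8 + 4 = 12)
K = 12
S(Q) = 1/12
-4686 + S(-14) = -4686 + 1/12 = -56231/12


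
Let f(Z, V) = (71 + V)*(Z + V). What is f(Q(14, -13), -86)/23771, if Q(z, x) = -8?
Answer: 1410/23771 ≈ 0.059316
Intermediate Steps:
f(Z, V) = (71 + V)*(V + Z)
f(Q(14, -13), -86)/23771 = ((-86)² + 71*(-86) + 71*(-8) - 86*(-8))/23771 = (7396 - 6106 - 568 + 688)*(1/23771) = 1410*(1/23771) = 1410/23771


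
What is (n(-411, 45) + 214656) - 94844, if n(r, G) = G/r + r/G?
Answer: 246194666/2055 ≈ 1.1980e+5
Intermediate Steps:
(n(-411, 45) + 214656) - 94844 = ((45/(-411) - 411/45) + 214656) - 94844 = ((45*(-1/411) - 411*1/45) + 214656) - 94844 = ((-15/137 - 137/15) + 214656) - 94844 = (-18994/2055 + 214656) - 94844 = 441099086/2055 - 94844 = 246194666/2055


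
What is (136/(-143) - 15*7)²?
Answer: 229552801/20449 ≈ 11226.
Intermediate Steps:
(136/(-143) - 15*7)² = (136*(-1/143) - 105)² = (-136/143 - 105)² = (-15151/143)² = 229552801/20449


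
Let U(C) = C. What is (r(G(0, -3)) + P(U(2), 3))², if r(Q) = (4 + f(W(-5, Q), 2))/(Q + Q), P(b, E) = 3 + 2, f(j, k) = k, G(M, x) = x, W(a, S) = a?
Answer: 16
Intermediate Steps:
P(b, E) = 5
r(Q) = 3/Q (r(Q) = (4 + 2)/(Q + Q) = 6/((2*Q)) = 6*(1/(2*Q)) = 3/Q)
(r(G(0, -3)) + P(U(2), 3))² = (3/(-3) + 5)² = (3*(-⅓) + 5)² = (-1 + 5)² = 4² = 16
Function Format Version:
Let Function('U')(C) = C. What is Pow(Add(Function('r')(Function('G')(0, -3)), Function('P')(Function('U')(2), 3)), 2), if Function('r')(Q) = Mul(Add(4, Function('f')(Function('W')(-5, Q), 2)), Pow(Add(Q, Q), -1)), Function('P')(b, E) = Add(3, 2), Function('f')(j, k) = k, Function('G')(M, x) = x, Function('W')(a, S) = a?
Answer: 16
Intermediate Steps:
Function('P')(b, E) = 5
Function('r')(Q) = Mul(3, Pow(Q, -1)) (Function('r')(Q) = Mul(Add(4, 2), Pow(Add(Q, Q), -1)) = Mul(6, Pow(Mul(2, Q), -1)) = Mul(6, Mul(Rational(1, 2), Pow(Q, -1))) = Mul(3, Pow(Q, -1)))
Pow(Add(Function('r')(Function('G')(0, -3)), Function('P')(Function('U')(2), 3)), 2) = Pow(Add(Mul(3, Pow(-3, -1)), 5), 2) = Pow(Add(Mul(3, Rational(-1, 3)), 5), 2) = Pow(Add(-1, 5), 2) = Pow(4, 2) = 16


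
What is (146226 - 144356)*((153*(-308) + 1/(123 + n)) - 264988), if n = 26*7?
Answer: -35602615466/61 ≈ -5.8365e+8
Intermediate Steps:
n = 182
(146226 - 144356)*((153*(-308) + 1/(123 + n)) - 264988) = (146226 - 144356)*((153*(-308) + 1/(123 + 182)) - 264988) = 1870*((-47124 + 1/305) - 264988) = 1870*(-14372819/305 - 264988) = 1870*(-95194159/305) = -35602615466/61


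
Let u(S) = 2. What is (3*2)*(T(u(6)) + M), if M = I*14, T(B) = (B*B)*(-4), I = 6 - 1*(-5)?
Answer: 828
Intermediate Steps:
I = 11 (I = 6 + 5 = 11)
T(B) = -4*B² (T(B) = B²*(-4) = -4*B²)
M = 154 (M = 11*14 = 154)
(3*2)*(T(u(6)) + M) = (3*2)*(-4*2² + 154) = 6*(-4*4 + 154) = 6*(-16 + 154) = 6*138 = 828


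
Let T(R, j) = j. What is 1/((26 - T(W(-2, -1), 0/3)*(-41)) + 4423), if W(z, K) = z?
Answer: 1/4449 ≈ 0.00022477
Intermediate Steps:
1/((26 - T(W(-2, -1), 0/3)*(-41)) + 4423) = 1/((26 - 0/3*(-41)) + 4423) = 1/((26 - 1*0*(-41)) + 4423) = 1/((26 + 0*(-41)) + 4423) = 1/((26 + 0) + 4423) = 1/(26 + 4423) = 1/4449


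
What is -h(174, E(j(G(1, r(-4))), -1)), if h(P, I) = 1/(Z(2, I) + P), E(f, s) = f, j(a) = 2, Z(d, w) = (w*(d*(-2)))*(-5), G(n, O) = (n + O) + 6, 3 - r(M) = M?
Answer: -1/214 ≈ -0.0046729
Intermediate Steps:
r(M) = 3 - M
G(n, O) = 6 + O + n (G(n, O) = (O + n) + 6 = 6 + O + n)
Z(d, w) = 10*d*w (Z(d, w) = (w*(-2*d))*(-5) = -2*d*w*(-5) = 10*d*w)
h(P, I) = 1/(P + 20*I) (h(P, I) = 1/(10*2*I + P) = 1/(20*I + P) = 1/(P + 20*I))
-h(174, E(j(G(1, r(-4))), -1)) = -1/(174 + 20*2) = -1/(174 + 40) = -1/214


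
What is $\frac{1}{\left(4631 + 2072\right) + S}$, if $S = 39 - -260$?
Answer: $\frac{1}{7002} \approx 0.00014282$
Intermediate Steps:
$S = 299$ ($S = 39 + 260 = 299$)
$\frac{1}{\left(4631 + 2072\right) + S} = \frac{1}{\left(4631 + 2072\right) + 299} = \frac{1}{6703 + 299} = \frac{1}{7002}$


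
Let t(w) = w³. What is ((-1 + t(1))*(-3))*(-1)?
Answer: 0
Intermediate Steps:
((-1 + t(1))*(-3))*(-1) = ((-1 + 1³)*(-3))*(-1) = ((-1 + 1)*(-3))*(-1) = (0*(-3))*(-1) = 0*(-1) = 0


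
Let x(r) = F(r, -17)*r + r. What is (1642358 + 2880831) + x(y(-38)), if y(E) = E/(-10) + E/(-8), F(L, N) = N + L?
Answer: 1809250121/400 ≈ 4.5231e+6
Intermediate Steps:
F(L, N) = L + N
y(E) = -9*E/40 (y(E) = E*(-⅒) + E*(-⅛) = -E/10 - E/8 = -9*E/40)
x(r) = r + r*(-17 + r) (x(r) = (r - 17)*r + r = (-17 + r)*r + r = r*(-17 + r) + r = r + r*(-17 + r))
(1642358 + 2880831) + x(y(-38)) = (1642358 + 2880831) + (-9/40*(-38))*(-16 - 9/40*(-38)) = 4523189 + 171*(-16 + 171/20)/20 = 4523189 + (171/20)*(-149/20) = 4523189 - 25479/400 = 1809250121/400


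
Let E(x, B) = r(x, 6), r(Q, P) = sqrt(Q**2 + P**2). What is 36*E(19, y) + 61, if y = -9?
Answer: 61 + 36*sqrt(397) ≈ 778.29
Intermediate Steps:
r(Q, P) = sqrt(P**2 + Q**2)
E(x, B) = sqrt(36 + x**2) (E(x, B) = sqrt(6**2 + x**2) = sqrt(36 + x**2))
36*E(19, y) + 61 = 36*sqrt(36 + 19**2) + 61 = 36*sqrt(36 + 361) + 61 = 36*sqrt(397) + 61 = 61 + 36*sqrt(397)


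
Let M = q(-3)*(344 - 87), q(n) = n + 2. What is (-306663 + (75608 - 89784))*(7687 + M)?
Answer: -2383833770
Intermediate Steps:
q(n) = 2 + n
M = -257 (M = (2 - 3)*(344 - 87) = -1*257 = -257)
(-306663 + (75608 - 89784))*(7687 + M) = (-306663 + (75608 - 89784))*(7687 - 257) = (-306663 - 14176)*7430 = -320839*7430 = -2383833770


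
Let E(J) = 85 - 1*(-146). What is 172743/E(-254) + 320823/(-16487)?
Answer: 924634576/1269499 ≈ 728.35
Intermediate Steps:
E(J) = 231 (E(J) = 85 + 146 = 231)
172743/E(-254) + 320823/(-16487) = 172743/231 + 320823/(-16487) = 172743*(1/231) + 320823*(-1/16487) = 57581/77 - 320823/16487 = 924634576/1269499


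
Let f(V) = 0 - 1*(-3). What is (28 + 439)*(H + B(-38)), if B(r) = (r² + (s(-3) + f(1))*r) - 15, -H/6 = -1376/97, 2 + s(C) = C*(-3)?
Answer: 51374203/97 ≈ 5.2963e+5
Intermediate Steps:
f(V) = 3 (f(V) = 0 + 3 = 3)
s(C) = -2 - 3*C (s(C) = -2 + C*(-3) = -2 - 3*C)
H = 8256/97 (H = -(-8256)/97 = -6*(-1376/97) = 8256/97 ≈ 85.113)
B(r) = -15 + r² + 10*r (B(r) = (r² + ((-2 - 3*(-3)) + 3)*r) - 15 = (r² + ((-2 + 9) + 3)*r) - 15 = (r² + (7 + 3)*r) - 15 = (r² + 10*r) - 15 = -15 + r² + 10*r)
(28 + 439)*(H + B(-38)) = (28 + 439)*(8256/97 + (-15 + (-38)² + 10*(-38))) = 467*(8256/97 + (-15 + 1444 - 380)) = 467*(8256/97 + 1049) = 467*(110009/97) = 51374203/97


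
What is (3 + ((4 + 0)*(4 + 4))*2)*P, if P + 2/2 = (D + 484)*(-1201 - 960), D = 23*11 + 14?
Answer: -108735104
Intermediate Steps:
D = 267 (D = 253 + 14 = 267)
P = -1622912 (P = -1 + (267 + 484)*(-1201 - 960) = -1 + 751*(-2161) = -1 - 1622911 = -1622912)
(3 + ((4 + 0)*(4 + 4))*2)*P = (3 + ((4 + 0)*(4 + 4))*2)*(-1622912) = (3 + (4*8)*2)*(-1622912) = (3 + 32*2)*(-1622912) = (3 + 64)*(-1622912) = 67*(-1622912) = -108735104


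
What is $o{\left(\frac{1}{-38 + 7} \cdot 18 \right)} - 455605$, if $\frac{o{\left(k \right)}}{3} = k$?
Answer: $- \frac{14123809}{31} \approx -4.5561 \cdot 10^{5}$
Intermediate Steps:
$o{\left(k \right)} = 3 k$
$o{\left(\frac{1}{-38 + 7} \cdot 18 \right)} - 455605 = 3 \frac{1}{-38 + 7} \cdot 18 - 455605 = 3 \frac{1}{-31} \cdot 18 - 455605 = 3 \left(\left(- \frac{1}{31}\right) 18\right) - 455605 = 3 \left(- \frac{18}{31}\right) - 455605 = - \frac{54}{31} - 455605 = - \frac{14123809}{31}$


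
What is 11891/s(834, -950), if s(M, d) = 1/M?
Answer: 9917094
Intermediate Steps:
11891/s(834, -950) = 11891/(1/834) = 11891*834 = 9917094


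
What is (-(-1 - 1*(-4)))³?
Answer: -27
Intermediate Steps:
(-(-1 - 1*(-4)))³ = (-(-1 + 4))³ = (-1*3)³ = (-3)³ = -27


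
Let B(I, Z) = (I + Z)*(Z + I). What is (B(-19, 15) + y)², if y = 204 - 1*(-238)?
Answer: 209764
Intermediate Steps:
B(I, Z) = (I + Z)² (B(I, Z) = (I + Z)*(I + Z) = (I + Z)²)
y = 442 (y = 204 + 238 = 442)
(B(-19, 15) + y)² = ((-19 + 15)² + 442)² = ((-4)² + 442)² = (16 + 442)² = 458² = 209764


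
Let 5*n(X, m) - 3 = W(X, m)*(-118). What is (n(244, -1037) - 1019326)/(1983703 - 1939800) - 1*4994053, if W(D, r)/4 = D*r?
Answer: -1096155211706/219515 ≈ -4.9935e+6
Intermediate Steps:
W(D, r) = 4*D*r (W(D, r) = 4*(D*r) = 4*D*r)
n(X, m) = ⅗ - 472*X*m/5 (n(X, m) = ⅗ + ((4*X*m)*(-118))/5 = ⅗ + (-472*X*m)/5 = ⅗ - 472*X*m/5)
(n(244, -1037) - 1019326)/(1983703 - 1939800) - 1*4994053 = ((⅗ - 472/5*244*(-1037)) - 1019326)/(1983703 - 1939800) - 1*4994053 = ((⅗ + 119429216/5) - 1019326)/43903 - 4994053 = (119429219/5 - 1019326)*(1/43903) - 4994053 = (114332589/5)*(1/43903) - 4994053 = 114332589/219515 - 4994053 = -1096155211706/219515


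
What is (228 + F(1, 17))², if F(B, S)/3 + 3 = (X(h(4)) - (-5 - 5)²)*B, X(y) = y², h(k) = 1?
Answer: 6084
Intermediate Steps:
F(B, S) = -9 - 297*B (F(B, S) = -9 + 3*((1² - (-5 - 5)²)*B) = -9 + 3*((1 - 1*(-10)²)*B) = -9 + 3*((1 - 1*100)*B) = -9 + 3*((1 - 100)*B) = -9 + 3*(-99*B) = -9 - 297*B)
(228 + F(1, 17))² = (228 + (-9 - 297*1))² = (228 + (-9 - 297))² = (228 - 306)² = (-78)² = 6084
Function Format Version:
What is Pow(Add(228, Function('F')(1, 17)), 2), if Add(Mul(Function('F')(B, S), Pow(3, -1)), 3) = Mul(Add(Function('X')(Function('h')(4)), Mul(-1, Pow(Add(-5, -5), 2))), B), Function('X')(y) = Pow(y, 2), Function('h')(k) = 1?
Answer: 6084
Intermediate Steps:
Function('F')(B, S) = Add(-9, Mul(-297, B)) (Function('F')(B, S) = Add(-9, Mul(3, Mul(Add(Pow(1, 2), Mul(-1, Pow(Add(-5, -5), 2))), B))) = Add(-9, Mul(3, Mul(Add(1, Mul(-1, Pow(-10, 2))), B))) = Add(-9, Mul(3, Mul(Add(1, Mul(-1, 100)), B))) = Add(-9, Mul(3, Mul(Add(1, -100), B))) = Add(-9, Mul(3, Mul(-99, B))) = Add(-9, Mul(-297, B)))
Pow(Add(228, Function('F')(1, 17)), 2) = Pow(Add(228, Add(-9, Mul(-297, 1))), 2) = Pow(Add(228, Add(-9, -297)), 2) = Pow(Add(228, -306), 2) = Pow(-78, 2) = 6084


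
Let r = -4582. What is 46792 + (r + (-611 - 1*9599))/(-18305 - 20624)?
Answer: 1821580560/38929 ≈ 46792.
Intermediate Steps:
46792 + (r + (-611 - 1*9599))/(-18305 - 20624) = 46792 + (-4582 + (-611 - 1*9599))/(-18305 - 20624) = 46792 + (-4582 + (-611 - 9599))/(-38929) = 46792 + (-4582 - 10210)*(-1/38929) = 46792 - 14792*(-1/38929) = 46792 + 14792/38929 = 1821580560/38929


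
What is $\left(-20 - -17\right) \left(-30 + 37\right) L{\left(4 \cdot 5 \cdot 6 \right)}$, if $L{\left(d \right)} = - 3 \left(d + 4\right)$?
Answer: $7812$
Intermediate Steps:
$L{\left(d \right)} = -12 - 3 d$ ($L{\left(d \right)} = - 3 \left(4 + d\right) = -12 - 3 d$)
$\left(-20 - -17\right) \left(-30 + 37\right) L{\left(4 \cdot 5 \cdot 6 \right)} = \left(-20 - -17\right) \left(-30 + 37\right) \left(-12 - 3 \cdot 4 \cdot 5 \cdot 6\right) = \left(-20 + 17\right) 7 \left(-12 - 3 \cdot 20 \cdot 6\right) = \left(-3\right) 7 \left(-12 - 360\right) = - 21 \left(-12 - 360\right) = \left(-21\right) \left(-372\right) = 7812$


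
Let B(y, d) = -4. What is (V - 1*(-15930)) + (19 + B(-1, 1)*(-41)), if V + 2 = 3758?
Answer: 19869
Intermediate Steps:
V = 3756 (V = -2 + 3758 = 3756)
(V - 1*(-15930)) + (19 + B(-1, 1)*(-41)) = (3756 - 1*(-15930)) + (19 - 4*(-41)) = (3756 + 15930) + (19 + 164) = 19686 + 183 = 19869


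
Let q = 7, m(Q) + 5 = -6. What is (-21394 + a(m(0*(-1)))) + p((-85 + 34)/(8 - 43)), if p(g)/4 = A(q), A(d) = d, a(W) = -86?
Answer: -21452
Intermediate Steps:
m(Q) = -11 (m(Q) = -5 - 6 = -11)
p(g) = 28 (p(g) = 4*7 = 28)
(-21394 + a(m(0*(-1)))) + p((-85 + 34)/(8 - 43)) = (-21394 - 86) + 28 = -21480 + 28 = -21452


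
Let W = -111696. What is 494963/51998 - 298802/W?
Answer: 17705623411/1451992152 ≈ 12.194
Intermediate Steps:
494963/51998 - 298802/W = 494963/51998 - 298802/(-111696) = 494963*(1/51998) - 298802*(-1/111696) = 494963/51998 + 149401/55848 = 17705623411/1451992152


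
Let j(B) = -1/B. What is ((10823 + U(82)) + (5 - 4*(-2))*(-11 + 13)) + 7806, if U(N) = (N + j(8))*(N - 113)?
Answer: 128935/8 ≈ 16117.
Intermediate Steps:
U(N) = (-113 + N)*(-⅛ + N) (U(N) = (N - 1/8)*(N - 113) = (N - 1*⅛)*(-113 + N) = (N - ⅛)*(-113 + N) = (-⅛ + N)*(-113 + N) = (-113 + N)*(-⅛ + N))
((10823 + U(82)) + (5 - 4*(-2))*(-11 + 13)) + 7806 = ((10823 + (113/8 + 82² - 905/8*82)) + (5 - 4*(-2))*(-11 + 13)) + 7806 = ((10823 + (113/8 + 6724 - 37105/4)) + (5 + 8)*2) + 7806 = ((10823 - 20305/8) + 13*2) + 7806 = (66279/8 + 26) + 7806 = 66487/8 + 7806 = 128935/8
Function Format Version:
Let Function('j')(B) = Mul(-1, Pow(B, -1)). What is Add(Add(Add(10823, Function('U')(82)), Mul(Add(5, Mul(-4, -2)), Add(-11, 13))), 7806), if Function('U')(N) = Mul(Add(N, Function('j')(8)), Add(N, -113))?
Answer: Rational(128935, 8) ≈ 16117.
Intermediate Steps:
Function('U')(N) = Mul(Add(-113, N), Add(Rational(-1, 8), N)) (Function('U')(N) = Mul(Add(N, Mul(-1, Pow(8, -1))), Add(N, -113)) = Mul(Add(N, Mul(-1, Rational(1, 8))), Add(-113, N)) = Mul(Add(N, Rational(-1, 8)), Add(-113, N)) = Mul(Add(Rational(-1, 8), N), Add(-113, N)) = Mul(Add(-113, N), Add(Rational(-1, 8), N)))
Add(Add(Add(10823, Function('U')(82)), Mul(Add(5, Mul(-4, -2)), Add(-11, 13))), 7806) = Add(Add(Add(10823, Add(Rational(113, 8), Pow(82, 2), Mul(Rational(-905, 8), 82))), Mul(Add(5, Mul(-4, -2)), Add(-11, 13))), 7806) = Add(Add(Add(10823, Add(Rational(113, 8), 6724, Rational(-37105, 4))), Mul(Add(5, 8), 2)), 7806) = Add(Add(Add(10823, Rational(-20305, 8)), Mul(13, 2)), 7806) = Add(Add(Rational(66279, 8), 26), 7806) = Add(Rational(66487, 8), 7806) = Rational(128935, 8)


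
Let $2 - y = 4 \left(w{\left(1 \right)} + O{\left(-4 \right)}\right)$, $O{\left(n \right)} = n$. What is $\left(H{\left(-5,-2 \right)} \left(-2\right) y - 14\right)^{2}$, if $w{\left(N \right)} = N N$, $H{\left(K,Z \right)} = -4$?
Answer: $9604$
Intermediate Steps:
$w{\left(N \right)} = N^{2}$
$y = 14$ ($y = 2 - 4 \left(1^{2} - 4\right) = 2 - 4 \left(1 - 4\right) = 2 - 4 \left(-3\right) = 2 - -12 = 2 + 12 = 14$)
$\left(H{\left(-5,-2 \right)} \left(-2\right) y - 14\right)^{2} = \left(\left(-4\right) \left(-2\right) 14 - 14\right)^{2} = \left(8 \cdot 14 - 14\right)^{2} = \left(112 - 14\right)^{2} = 98^{2} = 9604$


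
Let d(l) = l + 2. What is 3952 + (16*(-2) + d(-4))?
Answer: 3918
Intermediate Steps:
d(l) = 2 + l
3952 + (16*(-2) + d(-4)) = 3952 + (16*(-2) + (2 - 4)) = 3952 + (-32 - 2) = 3952 - 34 = 3918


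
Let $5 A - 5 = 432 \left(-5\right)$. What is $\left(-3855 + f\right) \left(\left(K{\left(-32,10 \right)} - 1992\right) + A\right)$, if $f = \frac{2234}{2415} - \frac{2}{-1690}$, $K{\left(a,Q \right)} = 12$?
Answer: $\frac{3792460556756}{408135} \approx 9.2922 \cdot 10^{6}$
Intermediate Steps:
$A = -431$ ($A = 1 + \frac{432 \left(-5\right)}{5} = 1 + \frac{1}{5} \left(-2160\right) = 1 - 432 = -431$)
$f = \frac{378029}{408135}$ ($f = 2234 \cdot \frac{1}{2415} - - \frac{1}{845} = \frac{2234}{2415} + \frac{1}{845} = \frac{378029}{408135} \approx 0.92624$)
$\left(-3855 + f\right) \left(\left(K{\left(-32,10 \right)} - 1992\right) + A\right) = \left(-3855 + \frac{378029}{408135}\right) \left(\left(12 - 1992\right) - 431\right) = - \frac{1572982396 \left(-1980 - 431\right)}{408135} = \left(- \frac{1572982396}{408135}\right) \left(-2411\right) = \frac{3792460556756}{408135}$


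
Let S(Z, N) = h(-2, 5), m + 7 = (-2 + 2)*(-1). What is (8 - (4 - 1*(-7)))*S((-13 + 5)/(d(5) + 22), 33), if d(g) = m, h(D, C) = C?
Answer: -15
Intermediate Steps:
m = -7 (m = -7 + (-2 + 2)*(-1) = -7 + 0*(-1) = -7 + 0 = -7)
d(g) = -7
S(Z, N) = 5
(8 - (4 - 1*(-7)))*S((-13 + 5)/(d(5) + 22), 33) = (8 - (4 - 1*(-7)))*5 = (8 - (4 + 7))*5 = (8 - 1*11)*5 = (8 - 11)*5 = -3*5 = -15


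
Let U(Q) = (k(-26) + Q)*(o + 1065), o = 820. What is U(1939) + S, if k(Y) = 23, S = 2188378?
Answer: 5886748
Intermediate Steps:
U(Q) = 43355 + 1885*Q (U(Q) = (23 + Q)*(820 + 1065) = (23 + Q)*1885 = 43355 + 1885*Q)
U(1939) + S = (43355 + 1885*1939) + 2188378 = (43355 + 3655015) + 2188378 = 3698370 + 2188378 = 5886748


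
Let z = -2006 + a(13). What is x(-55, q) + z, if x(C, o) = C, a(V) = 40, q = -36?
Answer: -2021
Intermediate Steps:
z = -1966 (z = -2006 + 40 = -1966)
x(-55, q) + z = -55 - 1966 = -2021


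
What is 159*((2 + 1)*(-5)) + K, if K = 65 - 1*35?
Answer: -2355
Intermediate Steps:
K = 30 (K = 65 - 35 = 30)
159*((2 + 1)*(-5)) + K = 159*((2 + 1)*(-5)) + 30 = 159*(3*(-5)) + 30 = 159*(-15) + 30 = -2385 + 30 = -2355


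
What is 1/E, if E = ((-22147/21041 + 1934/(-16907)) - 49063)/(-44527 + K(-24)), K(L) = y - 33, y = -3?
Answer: 299110376477/329322564668 ≈ 0.90826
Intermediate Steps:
K(L) = -36 (K(L) = -3 - 33 = -36)
E = 329322564668/299110376477 (E = ((-22147/21041 + 1934/(-16907)) - 49063)/(-44527 - 36) = ((-22147*1/21041 + 1934*(-1/16907)) - 49063)/(-44563) = ((-22147/21041 - 1934/16907) - 49063)*(-1/44563) = (-7832691/6712079 - 49063)*(-1/44563) = -329322564668/6712079*(-1/44563) = 329322564668/299110376477 ≈ 1.1010)
1/E = 1/(329322564668/299110376477) = 299110376477/329322564668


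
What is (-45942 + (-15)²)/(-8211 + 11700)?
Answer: -15239/1163 ≈ -13.103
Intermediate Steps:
(-45942 + (-15)²)/(-8211 + 11700) = (-45942 + 225)/3489 = -45717*1/3489 = -15239/1163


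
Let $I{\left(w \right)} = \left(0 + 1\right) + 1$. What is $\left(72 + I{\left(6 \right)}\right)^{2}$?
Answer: $5476$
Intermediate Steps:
$I{\left(w \right)} = 2$ ($I{\left(w \right)} = 1 + 1 = 2$)
$\left(72 + I{\left(6 \right)}\right)^{2} = \left(72 + 2\right)^{2} = 74^{2} = 5476$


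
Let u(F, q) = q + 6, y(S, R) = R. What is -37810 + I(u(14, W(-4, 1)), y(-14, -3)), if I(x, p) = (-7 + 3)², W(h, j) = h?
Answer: -37794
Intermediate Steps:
u(F, q) = 6 + q
I(x, p) = 16 (I(x, p) = (-4)² = 16)
-37810 + I(u(14, W(-4, 1)), y(-14, -3)) = -37810 + 16 = -37794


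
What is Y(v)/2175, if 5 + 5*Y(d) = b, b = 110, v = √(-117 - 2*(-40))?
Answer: 7/725 ≈ 0.0096552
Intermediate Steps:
v = I*√37 (v = √(-117 + 80) = √(-37) = I*√37 ≈ 6.0828*I)
Y(d) = 21 (Y(d) = -1 + (⅕)*110 = -1 + 22 = 21)
Y(v)/2175 = 21/2175 = 21*(1/2175) = 7/725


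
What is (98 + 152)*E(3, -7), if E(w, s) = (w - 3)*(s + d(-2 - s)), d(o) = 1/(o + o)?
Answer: 0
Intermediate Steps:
d(o) = 1/(2*o)
E(w, s) = (-3 + w)*(s + 1/(2*(-2 - s))) (E(w, s) = (w - 3)*(s + 1/(2*(-2 - s))) = (-3 + w)*(s + 1/(2*(-2 - s))))
(98 + 152)*E(3, -7) = (98 + 152)*((3 - 1*3 + 2*(-7)*(-3 + 3)*(2 - 7))/(2*(2 - 7))) = 250*((1/2)*(3 - 3 + 2*(-7)*0*(-5))/(-5)) = 250*((1/2)*(-1/5)*(3 - 3 + 0)) = 250*((1/2)*(-1/5)*0) = 250*0 = 0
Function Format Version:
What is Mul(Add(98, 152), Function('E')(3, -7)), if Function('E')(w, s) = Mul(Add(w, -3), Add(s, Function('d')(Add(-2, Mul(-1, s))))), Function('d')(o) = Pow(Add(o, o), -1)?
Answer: 0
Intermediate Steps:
Function('d')(o) = Mul(Rational(1, 2), Pow(o, -1)) (Function('d')(o) = Pow(Mul(2, o), -1) = Mul(Rational(1, 2), Pow(o, -1)))
Function('E')(w, s) = Mul(Add(-3, w), Add(s, Mul(Rational(1, 2), Pow(Add(-2, Mul(-1, s)), -1)))) (Function('E')(w, s) = Mul(Add(w, -3), Add(s, Mul(Rational(1, 2), Pow(Add(-2, Mul(-1, s)), -1)))) = Mul(Add(-3, w), Add(s, Mul(Rational(1, 2), Pow(Add(-2, Mul(-1, s)), -1)))))
Mul(Add(98, 152), Function('E')(3, -7)) = Mul(Add(98, 152), Mul(Rational(1, 2), Pow(Add(2, -7), -1), Add(3, Mul(-1, 3), Mul(2, -7, Add(-3, 3), Add(2, -7))))) = Mul(250, Mul(Rational(1, 2), Pow(-5, -1), Add(3, -3, Mul(2, -7, 0, -5)))) = Mul(250, Mul(Rational(1, 2), Rational(-1, 5), Add(3, -3, 0))) = Mul(250, Mul(Rational(1, 2), Rational(-1, 5), 0)) = Mul(250, 0) = 0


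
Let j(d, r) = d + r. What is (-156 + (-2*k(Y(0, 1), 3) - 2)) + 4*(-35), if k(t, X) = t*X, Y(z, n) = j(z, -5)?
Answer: -268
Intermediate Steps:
Y(z, n) = -5 + z (Y(z, n) = z - 5 = -5 + z)
k(t, X) = X*t
(-156 + (-2*k(Y(0, 1), 3) - 2)) + 4*(-35) = (-156 + (-6*(-5 + 0) - 2)) + 4*(-35) = (-156 + (-6*(-5) - 2)) - 140 = (-156 + (-2*(-15) - 2)) - 140 = (-156 + (30 - 2)) - 140 = (-156 + 28) - 140 = -128 - 140 = -268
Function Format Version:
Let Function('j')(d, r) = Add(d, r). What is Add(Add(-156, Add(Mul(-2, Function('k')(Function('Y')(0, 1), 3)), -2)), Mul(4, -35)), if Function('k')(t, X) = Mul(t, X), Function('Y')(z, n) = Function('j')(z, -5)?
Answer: -268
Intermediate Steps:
Function('Y')(z, n) = Add(-5, z) (Function('Y')(z, n) = Add(z, -5) = Add(-5, z))
Function('k')(t, X) = Mul(X, t)
Add(Add(-156, Add(Mul(-2, Function('k')(Function('Y')(0, 1), 3)), -2)), Mul(4, -35)) = Add(Add(-156, Add(Mul(-2, Mul(3, Add(-5, 0))), -2)), Mul(4, -35)) = Add(Add(-156, Add(Mul(-2, Mul(3, -5)), -2)), -140) = Add(Add(-156, Add(Mul(-2, -15), -2)), -140) = Add(Add(-156, Add(30, -2)), -140) = Add(Add(-156, 28), -140) = Add(-128, -140) = -268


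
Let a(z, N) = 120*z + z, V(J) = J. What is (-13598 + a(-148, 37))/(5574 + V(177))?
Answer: -10502/1917 ≈ -5.4783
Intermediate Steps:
a(z, N) = 121*z
(-13598 + a(-148, 37))/(5574 + V(177)) = (-13598 + 121*(-148))/(5574 + 177) = (-13598 - 17908)/5751 = -31506*1/5751 = -10502/1917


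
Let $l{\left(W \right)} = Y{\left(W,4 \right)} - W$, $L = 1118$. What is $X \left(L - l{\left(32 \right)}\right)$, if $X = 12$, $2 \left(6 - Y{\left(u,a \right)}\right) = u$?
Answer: $13920$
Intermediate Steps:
$Y{\left(u,a \right)} = 6 - \frac{u}{2}$
$l{\left(W \right)} = 6 - \frac{3 W}{2}$ ($l{\left(W \right)} = \left(6 - \frac{W}{2}\right) - W = 6 - \frac{3 W}{2}$)
$X \left(L - l{\left(32 \right)}\right) = 12 \left(1118 - \left(6 - 48\right)\right) = 12 \left(1118 - -42\right) = 12 \left(1118 + 42\right) = 12 \cdot 1160 = 13920$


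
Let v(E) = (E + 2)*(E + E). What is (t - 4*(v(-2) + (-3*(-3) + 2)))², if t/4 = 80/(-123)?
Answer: 32855824/15129 ≈ 2171.7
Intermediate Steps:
t = -320/123 (t = 4*(80/(-123)) = 4*(80*(-1/123)) = 4*(-80/123) = -320/123 ≈ -2.6016)
v(E) = 2*E*(2 + E) (v(E) = (2 + E)*(2*E) = 2*E*(2 + E))
(t - 4*(v(-2) + (-3*(-3) + 2)))² = (-320/123 - 4*(2*(-2)*(2 - 2) + (-3*(-3) + 2)))² = (-320/123 - 4*(2*(-2)*0 + (9 + 2)))² = (-320/123 - 4*(0 + 11))² = (-320/123 - 4*11)² = (-320/123 - 44)² = (-5732/123)² = 32855824/15129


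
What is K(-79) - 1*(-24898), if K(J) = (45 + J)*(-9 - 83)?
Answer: 28026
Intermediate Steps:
K(J) = -4140 - 92*J (K(J) = (45 + J)*(-92) = -4140 - 92*J)
K(-79) - 1*(-24898) = (-4140 - 92*(-79)) - 1*(-24898) = (-4140 + 7268) + 24898 = 3128 + 24898 = 28026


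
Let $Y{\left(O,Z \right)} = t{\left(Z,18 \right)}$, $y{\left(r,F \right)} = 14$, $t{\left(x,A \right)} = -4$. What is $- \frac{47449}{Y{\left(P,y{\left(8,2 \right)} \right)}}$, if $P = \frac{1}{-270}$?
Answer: $\frac{47449}{4} \approx 11862.0$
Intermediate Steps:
$P = - \frac{1}{270} \approx -0.0037037$
$Y{\left(O,Z \right)} = -4$
$- \frac{47449}{Y{\left(P,y{\left(8,2 \right)} \right)}} = - \frac{47449}{-4} = \left(-47449\right) \left(- \frac{1}{4}\right) = \frac{47449}{4}$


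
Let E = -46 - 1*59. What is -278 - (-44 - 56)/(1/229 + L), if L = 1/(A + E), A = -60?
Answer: -949073/16 ≈ -59317.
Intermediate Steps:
E = -105 (E = -46 - 59 = -105)
L = -1/165 (L = 1/(-60 - 105) = 1/(-165) = -1/165 ≈ -0.0060606)
-278 - (-44 - 56)/(1/229 + L) = -278 - (-44 - 56)/(1/229 - 1/165) = -278 - (-100)/(1/229 - 1/165) = -278 - (-100)/(-64/37785) = -278 - (-100)*(-37785)/64 = -278 - 1*944625/16 = -278 - 944625/16 = -949073/16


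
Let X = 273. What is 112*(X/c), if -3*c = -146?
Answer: 45864/73 ≈ 628.27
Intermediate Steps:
c = 146/3 (c = -1/3*(-146) = 146/3 ≈ 48.667)
112*(X/c) = 112*(273/(146/3)) = 112*(273*(3/146)) = 112*(819/146) = 45864/73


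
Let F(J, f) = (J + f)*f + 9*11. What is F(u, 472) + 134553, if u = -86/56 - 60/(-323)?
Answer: 806722134/2261 ≈ 3.5680e+5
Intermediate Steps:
u = -12209/9044 (u = -86*1/56 - 60*(-1/323) = -43/28 + 60/323 = -12209/9044 ≈ -1.3500)
F(J, f) = 99 + f*(J + f) (F(J, f) = f*(J + f) + 99 = 99 + f*(J + f))
F(u, 472) + 134553 = (99 + 472² - 12209/9044*472) + 134553 = (99 + 222784 - 1440662/2261) + 134553 = 502497801/2261 + 134553 = 806722134/2261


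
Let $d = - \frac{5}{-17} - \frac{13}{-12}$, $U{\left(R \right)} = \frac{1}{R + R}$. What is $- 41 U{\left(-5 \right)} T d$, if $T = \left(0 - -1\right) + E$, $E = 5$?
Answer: $\frac{11521}{340} \approx 33.885$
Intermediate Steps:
$T = 6$ ($T = \left(0 - -1\right) + 5 = \left(0 + 1\right) + 5 = 1 + 5 = 6$)
$U{\left(R \right)} = \frac{1}{2 R}$
$d = \frac{281}{204}$ ($d = \left(-5\right) \left(- \frac{1}{17}\right) - - \frac{13}{12} = \frac{5}{17} + \frac{13}{12} = \frac{281}{204} \approx 1.3775$)
$- 41 U{\left(-5 \right)} T d = - 41 \frac{1}{2 \left(-5\right)} 6 \cdot \frac{281}{204} = - 41 \cdot \frac{1}{2} \left(- \frac{1}{5}\right) 6 \cdot \frac{281}{204} = - 41 \left(\left(- \frac{1}{10}\right) 6\right) \frac{281}{204} = \left(-41\right) \left(- \frac{3}{5}\right) \frac{281}{204} = \frac{123}{5} \cdot \frac{281}{204} = \frac{11521}{340}$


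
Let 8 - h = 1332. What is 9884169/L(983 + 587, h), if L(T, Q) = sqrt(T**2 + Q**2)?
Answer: 9884169*sqrt(1054469)/2108938 ≈ 4812.8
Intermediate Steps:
h = -1324 (h = 8 - 1*1332 = 8 - 1332 = -1324)
L(T, Q) = sqrt(Q**2 + T**2)
9884169/L(983 + 587, h) = 9884169/(sqrt((-1324)**2 + (983 + 587)**2)) = 9884169/(sqrt(1752976 + 1570**2)) = 9884169/(sqrt(1752976 + 2464900)) = 9884169/(sqrt(4217876)) = 9884169/((2*sqrt(1054469))) = 9884169*(sqrt(1054469)/2108938) = 9884169*sqrt(1054469)/2108938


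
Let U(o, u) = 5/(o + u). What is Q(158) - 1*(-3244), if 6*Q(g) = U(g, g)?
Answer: 6150629/1896 ≈ 3244.0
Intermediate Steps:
Q(g) = 5/(12*g) (Q(g) = (5/(g + g))/6 = (5/((2*g)))/6 = (5*(1/(2*g)))/6 = (5/(2*g))/6 = 5/(12*g))
Q(158) - 1*(-3244) = (5/12)/158 - 1*(-3244) = (5/12)*(1/158) + 3244 = 5/1896 + 3244 = 6150629/1896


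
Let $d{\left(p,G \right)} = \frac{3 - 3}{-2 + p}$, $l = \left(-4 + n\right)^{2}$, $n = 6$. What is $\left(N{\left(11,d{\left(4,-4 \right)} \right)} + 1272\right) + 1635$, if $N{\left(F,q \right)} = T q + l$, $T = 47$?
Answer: $2911$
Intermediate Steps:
$l = 4$ ($l = \left(-4 + 6\right)^{2} = 2^{2} = 4$)
$d{\left(p,G \right)} = 0$ ($d{\left(p,G \right)} = \frac{0}{-2 + p} = 0$)
$N{\left(F,q \right)} = 4 + 47 q$ ($N{\left(F,q \right)} = 47 q + 4 = 4 + 47 q$)
$\left(N{\left(11,d{\left(4,-4 \right)} \right)} + 1272\right) + 1635 = \left(\left(4 + 47 \cdot 0\right) + 1272\right) + 1635 = \left(\left(4 + 0\right) + 1272\right) + 1635 = \left(4 + 1272\right) + 1635 = 1276 + 1635 = 2911$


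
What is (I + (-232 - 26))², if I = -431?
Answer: 474721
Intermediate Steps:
(I + (-232 - 26))² = (-431 + (-232 - 26))² = (-431 - 258)² = (-689)² = 474721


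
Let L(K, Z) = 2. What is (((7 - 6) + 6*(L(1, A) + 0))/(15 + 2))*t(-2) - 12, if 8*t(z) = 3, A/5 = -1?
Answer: -1593/136 ≈ -11.713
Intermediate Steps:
A = -5 (A = 5*(-1) = -5)
t(z) = 3/8 (t(z) = (⅛)*3 = 3/8)
(((7 - 6) + 6*(L(1, A) + 0))/(15 + 2))*t(-2) - 12 = (((7 - 6) + 6*(2 + 0))/(15 + 2))*(3/8) - 12 = ((1 + 6*2)/17)*(3/8) - 12 = ((1 + 12)*(1/17))*(3/8) - 12 = (13*(1/17))*(3/8) - 12 = (13/17)*(3/8) - 12 = 39/136 - 12 = -1593/136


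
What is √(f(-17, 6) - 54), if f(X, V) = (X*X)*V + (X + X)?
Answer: √1646 ≈ 40.571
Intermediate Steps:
f(X, V) = 2*X + V*X² (f(X, V) = X²*V + 2*X = V*X² + 2*X = 2*X + V*X²)
√(f(-17, 6) - 54) = √(-17*(2 + 6*(-17)) - 54) = √(-17*(2 - 102) - 54) = √(-17*(-100) - 54) = √(1700 - 54) = √1646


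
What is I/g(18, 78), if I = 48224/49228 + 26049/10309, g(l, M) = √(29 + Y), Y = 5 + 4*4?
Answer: 444870347*√2/1268728630 ≈ 0.49588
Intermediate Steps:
Y = 21 (Y = 5 + 16 = 21)
g(l, M) = 5*√2 (g(l, M) = √(29 + 21) = √50 = 5*√2)
I = 444870347/126872863 (I = 48224*(1/49228) + 26049*(1/10309) = 12056/12307 + 26049/10309 = 444870347/126872863 ≈ 3.5064)
I/g(18, 78) = 444870347/(126872863*((5*√2))) = 444870347*(√2/10)/126872863 = 444870347*√2/1268728630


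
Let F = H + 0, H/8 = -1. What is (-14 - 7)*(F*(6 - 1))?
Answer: 840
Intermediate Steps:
H = -8 (H = 8*(-1) = -8)
F = -8 (F = -8 + 0 = -8)
(-14 - 7)*(F*(6 - 1)) = (-14 - 7)*(-8*(6 - 1)) = -(-168)*5 = -21*(-40) = 840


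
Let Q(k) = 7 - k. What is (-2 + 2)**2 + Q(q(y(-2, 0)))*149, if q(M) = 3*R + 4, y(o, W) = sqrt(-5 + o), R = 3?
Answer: -894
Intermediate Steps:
q(M) = 13 (q(M) = 3*3 + 4 = 9 + 4 = 13)
(-2 + 2)**2 + Q(q(y(-2, 0)))*149 = (-2 + 2)**2 + (7 - 1*13)*149 = 0**2 + (7 - 13)*149 = 0 - 6*149 = 0 - 894 = -894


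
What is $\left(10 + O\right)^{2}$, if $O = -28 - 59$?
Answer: $5929$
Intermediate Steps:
$O = -87$
$\left(10 + O\right)^{2} = \left(10 - 87\right)^{2} = \left(-77\right)^{2} = 5929$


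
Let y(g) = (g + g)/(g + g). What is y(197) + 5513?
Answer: 5514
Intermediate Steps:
y(g) = 1 (y(g) = (2*g)/((2*g)) = (2*g)*(1/(2*g)) = 1)
y(197) + 5513 = 1 + 5513 = 5514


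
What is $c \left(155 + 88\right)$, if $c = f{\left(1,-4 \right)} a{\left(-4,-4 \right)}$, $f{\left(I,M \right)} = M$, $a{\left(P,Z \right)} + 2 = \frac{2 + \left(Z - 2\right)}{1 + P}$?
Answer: $648$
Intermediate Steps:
$a{\left(P,Z \right)} = -2 + \frac{Z}{1 + P}$ ($a{\left(P,Z \right)} = -2 + \frac{2 + \left(Z - 2\right)}{1 + P} = -2 + \frac{2 + \left(-2 + Z\right)}{1 + P} = -2 + \frac{Z}{1 + P}$)
$c = \frac{8}{3}$ ($c = - 4 \frac{-2 - 4 - -8}{1 - 4} = - 4 \frac{-2 - 4 + 8}{-3} = - 4 \left(\left(- \frac{1}{3}\right) 2\right) = \left(-4\right) \left(- \frac{2}{3}\right) = \frac{8}{3} \approx 2.6667$)
$c \left(155 + 88\right) = \frac{8 \left(155 + 88\right)}{3} = \frac{8}{3} \cdot 243 = 648$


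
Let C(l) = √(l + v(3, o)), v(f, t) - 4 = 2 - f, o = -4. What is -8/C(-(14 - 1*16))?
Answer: -8*√5/5 ≈ -3.5777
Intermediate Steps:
v(f, t) = 6 - f (v(f, t) = 4 + (2 - f) = 6 - f)
C(l) = √(3 + l) (C(l) = √(l + (6 - 1*3)) = √(l + (6 - 3)) = √(l + 3) = √(3 + l))
-8/C(-(14 - 1*16)) = -8/√(3 - (14 - 1*16)) = -8/√(3 - (14 - 16)) = -8/√(3 - 1*(-2)) = -8/√(3 + 2) = -8*√5/5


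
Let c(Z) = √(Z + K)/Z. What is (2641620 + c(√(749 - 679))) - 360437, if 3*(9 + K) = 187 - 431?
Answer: 2281183 + √(-56910 + 630*√70)/210 ≈ 2.2812e+6 + 1.0821*I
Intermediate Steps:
K = -271/3 (K = -9 + (187 - 431)/3 = -9 + (⅓)*(-244) = -9 - 244/3 = -271/3 ≈ -90.333)
c(Z) = √(-271/3 + Z)/Z (c(Z) = √(Z - 271/3)/Z = √(-271/3 + Z)/Z)
(2641620 + c(√(749 - 679))) - 360437 = (2641620 + √(-813 + 9*√(749 - 679))/(3*(√(749 - 679)))) - 360437 = (2641620 + √(-813 + 9*√70)/(3*(√70))) - 360437 = (2641620 + (√70/70)*√(-813 + 9*√70)/3) - 360437 = (2641620 + √70*√(-813 + 9*√70)/210) - 360437 = 2281183 + √70*√(-813 + 9*√70)/210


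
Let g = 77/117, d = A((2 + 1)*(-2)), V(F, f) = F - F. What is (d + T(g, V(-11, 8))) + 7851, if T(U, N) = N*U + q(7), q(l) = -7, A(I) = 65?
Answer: 7909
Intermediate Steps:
V(F, f) = 0
d = 65
g = 77/117 (g = 77*(1/117) = 77/117 ≈ 0.65812)
T(U, N) = -7 + N*U (T(U, N) = N*U - 7 = -7 + N*U)
(d + T(g, V(-11, 8))) + 7851 = (65 + (-7 + 0*(77/117))) + 7851 = (65 + (-7 + 0)) + 7851 = (65 - 7) + 7851 = 58 + 7851 = 7909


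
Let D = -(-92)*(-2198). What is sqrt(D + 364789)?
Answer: sqrt(162573) ≈ 403.20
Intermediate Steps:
D = -202216 (D = -1*202216 = -202216)
sqrt(D + 364789) = sqrt(-202216 + 364789) = sqrt(162573)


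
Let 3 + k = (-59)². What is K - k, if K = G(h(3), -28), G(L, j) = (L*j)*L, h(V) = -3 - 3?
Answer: -4486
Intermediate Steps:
h(V) = -6
k = 3478 (k = -3 + (-59)² = -3 + 3481 = 3478)
G(L, j) = j*L²
K = -1008 (K = -28*(-6)² = -28*36 = -1008)
K - k = -1008 - 1*3478 = -1008 - 3478 = -4486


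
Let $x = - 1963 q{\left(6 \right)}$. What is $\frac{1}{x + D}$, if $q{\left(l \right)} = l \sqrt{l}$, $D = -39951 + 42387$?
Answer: $- \frac{203}{68866134} - \frac{1963 \sqrt{6}}{137732268} \approx -3.7859 \cdot 10^{-5}$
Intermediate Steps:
$D = 2436$
$q{\left(l \right)} = l^{\frac{3}{2}}$
$x = - 11778 \sqrt{6}$ ($x = - 1963 \cdot 6^{\frac{3}{2}} = - 1963 \cdot 6 \sqrt{6} = - 11778 \sqrt{6} \approx -28850.0$)
$\frac{1}{x + D} = \frac{1}{- 11778 \sqrt{6} + 2436} = \frac{1}{2436 - 11778 \sqrt{6}}$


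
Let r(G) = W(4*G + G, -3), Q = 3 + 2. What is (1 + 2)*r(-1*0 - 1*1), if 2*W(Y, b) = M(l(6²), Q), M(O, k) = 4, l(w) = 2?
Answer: 6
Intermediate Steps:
Q = 5
W(Y, b) = 2 (W(Y, b) = (½)*4 = 2)
r(G) = 2
(1 + 2)*r(-1*0 - 1*1) = (1 + 2)*2 = 3*2 = 6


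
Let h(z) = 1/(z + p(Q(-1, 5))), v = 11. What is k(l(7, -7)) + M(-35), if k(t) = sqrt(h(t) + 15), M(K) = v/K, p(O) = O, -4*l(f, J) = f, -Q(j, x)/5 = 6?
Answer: -11/35 + sqrt(241427)/127 ≈ 3.5546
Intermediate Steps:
Q(j, x) = -30 (Q(j, x) = -5*6 = -30)
l(f, J) = -f/4
h(z) = 1/(-30 + z) (h(z) = 1/(z - 30) = 1/(-30 + z))
M(K) = 11/K
k(t) = sqrt(15 + 1/(-30 + t)) (k(t) = sqrt(1/(-30 + t) + 15) = sqrt(15 + 1/(-30 + t)))
k(l(7, -7)) + M(-35) = sqrt((-449 + 15*(-1/4*7))/(-30 - 1/4*7)) + 11/(-35) = sqrt((-449 + 15*(-7/4))/(-30 - 7/4)) + 11*(-1/35) = sqrt((-449 - 105/4)/(-127/4)) - 11/35 = sqrt(-4/127*(-1901/4)) - 11/35 = sqrt(1901/127) - 11/35 = sqrt(241427)/127 - 11/35 = -11/35 + sqrt(241427)/127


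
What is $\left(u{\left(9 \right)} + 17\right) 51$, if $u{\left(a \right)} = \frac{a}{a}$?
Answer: $918$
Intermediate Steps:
$u{\left(a \right)} = 1$
$\left(u{\left(9 \right)} + 17\right) 51 = \left(1 + 17\right) 51 = 18 \cdot 51 = 918$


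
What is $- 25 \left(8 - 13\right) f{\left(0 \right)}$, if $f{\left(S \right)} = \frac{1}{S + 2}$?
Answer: $\frac{125}{2} \approx 62.5$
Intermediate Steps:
$f{\left(S \right)} = \frac{1}{2 + S}$
$- 25 \left(8 - 13\right) f{\left(0 \right)} = \frac{\left(-25\right) \left(8 - 13\right)}{2 + 0} = \frac{\left(-25\right) \left(8 - 13\right)}{2} = \left(-25\right) \left(-5\right) \frac{1}{2} = 125 \cdot \frac{1}{2} = \frac{125}{2}$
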